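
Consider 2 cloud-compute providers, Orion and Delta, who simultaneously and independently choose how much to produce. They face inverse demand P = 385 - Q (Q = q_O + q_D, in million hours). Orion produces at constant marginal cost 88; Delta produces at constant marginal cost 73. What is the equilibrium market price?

Orion's profit: π_O = (385 - Q)q_O - (88q_O). Setting ∂π_O/∂q_O = 0: 297 - 2q_O - (q_D) = 0.
Delta's profit: π_D = (385 - Q)q_D - (73q_D). Setting ∂π_D/∂q_D = 0: 312 - 2q_D - (q_O) = 0.
So q_O = (297 - q_D)/2 and q_D = (312 - q_O)/2.
Substituting one into the other gives q_O = 94 and q_D = 109.
Total output Q = 203, so price P = 385 - 203 = 182.

182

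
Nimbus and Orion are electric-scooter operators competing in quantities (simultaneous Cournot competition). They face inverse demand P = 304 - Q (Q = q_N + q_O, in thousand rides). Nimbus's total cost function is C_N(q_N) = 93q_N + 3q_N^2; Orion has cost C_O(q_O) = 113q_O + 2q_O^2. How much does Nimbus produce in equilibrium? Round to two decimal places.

Nimbus's profit: π_N = (304 - Q)q_N - (93q_N + 3q_N²). Setting ∂π_N/∂q_N = 0: 211 - 8q_N - (q_O) = 0.
Orion's profit: π_O = (304 - Q)q_O - (113q_O + 2q_O²). Setting ∂π_O/∂q_O = 0: 191 - 6q_O - (q_N) = 0.
Rearranging gives the reaction functions q_N = (211 - q_O)/8 and q_O = (191 - q_N)/6.
Solving the pair: q_N = 1075/47, q_O = 1317/47.

22.87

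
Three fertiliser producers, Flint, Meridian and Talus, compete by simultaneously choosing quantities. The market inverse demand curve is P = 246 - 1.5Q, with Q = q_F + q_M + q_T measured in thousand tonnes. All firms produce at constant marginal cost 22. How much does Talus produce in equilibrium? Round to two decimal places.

37.33

Each firm earns π_i = (246 - 1.5Q)q_i - 22q_i.
Setting ∂π_i/∂q_i = 0 with rivals' quantities fixed: 224 - 3q_i - (3/2)·Σ_{j≠i} q_j = 0.
By symmetry each firm produces the same amount; substituting Σ_{j≠i} q_j = 2q_i yields q_i = 224/6 = 112/3.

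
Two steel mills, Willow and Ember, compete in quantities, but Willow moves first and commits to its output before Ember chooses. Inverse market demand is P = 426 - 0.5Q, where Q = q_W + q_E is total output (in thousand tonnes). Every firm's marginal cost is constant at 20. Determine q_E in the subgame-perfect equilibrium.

Solve by backward induction. Given q_W, the follower Ember maximises π_E = (426 - (1/2)q_W - (1/2)q_E)q_E - 20q_E.
∂π_E/∂q_E = 406 - (1/2)q_W - q_E = 0 gives the reaction function q_E = (406 - (1/2)q_W).
Willow substitutes q_E(q_W) into its own profit: π_W = q_W(426 - (1/2)q_W - (406 - (1/2)q_W)/2) - 20q_W = (223 - (1/4)q_W)q_W - 20q_W.
Maximising: ∂π_W/∂q_W = 203 - (1/2)q_W = 0, giving q_W = 406.
Then q_E = (406 - (1/2)·406) = 203.

203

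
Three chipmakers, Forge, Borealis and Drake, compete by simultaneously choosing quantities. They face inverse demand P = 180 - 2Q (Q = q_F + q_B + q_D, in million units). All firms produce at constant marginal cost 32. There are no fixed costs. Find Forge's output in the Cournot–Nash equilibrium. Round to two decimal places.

Each firm earns π_i = (180 - 2Q)q_i - 32q_i.
Setting ∂π_i/∂q_i = 0 with rivals' quantities fixed: 148 - 4q_i - 2·Σ_{j≠i} q_j = 0.
By symmetry each firm produces the same amount; substituting Σ_{j≠i} q_j = 2q_i yields q_i = 148/8 = 37/2.

18.50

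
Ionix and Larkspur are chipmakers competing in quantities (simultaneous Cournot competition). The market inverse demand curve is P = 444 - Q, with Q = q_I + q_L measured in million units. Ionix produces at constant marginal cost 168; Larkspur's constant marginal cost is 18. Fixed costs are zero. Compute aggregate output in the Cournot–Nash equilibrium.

234

Ionix's profit: π_I = (444 - Q)q_I - (168q_I). Setting ∂π_I/∂q_I = 0: 276 - 2q_I - (q_L) = 0.
Larkspur's profit: π_L = (444 - Q)q_L - (18q_L). Setting ∂π_L/∂q_L = 0: 426 - 2q_L - (q_I) = 0.
Best responses: q_I = (276 - q_L)/2, q_L = (426 - q_I)/2.
Substituting one into the other gives q_I = 42 and q_L = 192.
Total output Q = 42 + 192 = 234.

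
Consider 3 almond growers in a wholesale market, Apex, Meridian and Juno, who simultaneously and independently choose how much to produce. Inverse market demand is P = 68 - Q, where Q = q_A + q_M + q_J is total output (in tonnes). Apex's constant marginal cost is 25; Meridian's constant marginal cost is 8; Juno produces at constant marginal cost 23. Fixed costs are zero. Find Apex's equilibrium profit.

Apex's profit: π_A = (68 - Q)q_A - (25q_A). Setting ∂π_A/∂q_A = 0: 43 - 2q_A - (q_M + q_J) = 0.
Meridian's first-order condition: 60 - 2q_M - (q_A + q_J) = 0.
Juno's profit: π_J = (68 - Q)q_J - (23q_J). Setting ∂π_J/∂q_J = 0: 45 - 2q_J - (q_A + q_M) = 0.
Adding the 3 conditions: 148 − 2Q − 2Q = 0, i.e. Q = 37.
Back-substituting: q_A = (43 − 37) = 6, q_M = (60 − 37) = 23, q_J = (45 − 37) = 8.
Price P = 68 - 37 = 31.
Apex's profit: (31 - 25)·6 = 36.

36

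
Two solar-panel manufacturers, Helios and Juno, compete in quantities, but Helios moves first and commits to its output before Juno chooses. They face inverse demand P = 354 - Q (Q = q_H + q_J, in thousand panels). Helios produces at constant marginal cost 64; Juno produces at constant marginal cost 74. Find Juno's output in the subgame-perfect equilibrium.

Solve by backward induction. Given q_H, the follower Juno maximises π_J = (354 - q_H - q_J)q_J - 74q_J.
Follower FOC: 280 - q_H - 2q_J = 0, so q_J(q_H) = (280 - q_H)/2.
Helios substitutes q_J(q_H) into its own profit: π_H = q_H(354 - q_H - (280 - q_H)/2) - 64q_H = (214 - (1/2)q_H)q_H - 64q_H.
Leader FOC: 150 - q_H = 0, so q_H = 150.
Then q_J = (280 - 150)/2 = 65.

65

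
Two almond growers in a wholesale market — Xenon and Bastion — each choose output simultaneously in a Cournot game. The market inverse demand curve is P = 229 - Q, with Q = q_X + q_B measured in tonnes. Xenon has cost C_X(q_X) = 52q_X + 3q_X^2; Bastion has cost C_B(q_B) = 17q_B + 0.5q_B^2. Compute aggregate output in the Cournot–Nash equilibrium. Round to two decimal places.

79.91

Xenon's profit: π_X = (229 - Q)q_X - (52q_X + 3q_X²). Setting ∂π_X/∂q_X = 0: 177 - 8q_X - (q_B) = 0.
Bastion's first-order condition: 212 - 3q_B - (q_X) = 0.
Rearranging gives the reaction functions q_X = (177 - q_B)/8 and q_B = (212 - q_X)/3.
Substituting one into the other gives q_X = 319/23 and q_B = 1519/23.
Total output Q = 319/23 + 1519/23 = 1838/23.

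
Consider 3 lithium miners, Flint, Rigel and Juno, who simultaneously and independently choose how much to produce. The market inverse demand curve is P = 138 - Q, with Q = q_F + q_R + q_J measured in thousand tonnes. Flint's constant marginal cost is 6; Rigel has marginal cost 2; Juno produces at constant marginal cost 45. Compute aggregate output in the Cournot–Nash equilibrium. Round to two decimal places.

90.25

Flint's profit: π_F = (138 - Q)q_F - (6q_F). Setting ∂π_F/∂q_F = 0: 132 - 2q_F - (q_R + q_J) = 0.
Rigel's profit: π_R = (138 - Q)q_R - (2q_R). Setting ∂π_R/∂q_R = 0: 136 - 2q_R - (q_F + q_J) = 0.
Juno's first-order condition: 93 - 2q_J - (q_F + q_R) = 0.
Adding the 3 first-order conditions: 361 − 4Q = 0, so Q = 361/4.
Back-substituting: q_F = (132 − 361/4) = 167/4, q_R = (136 − 361/4) = 183/4, q_J = (93 − 361/4) = 11/4.
Total output Q = 167/4 + 183/4 + 11/4 = 361/4.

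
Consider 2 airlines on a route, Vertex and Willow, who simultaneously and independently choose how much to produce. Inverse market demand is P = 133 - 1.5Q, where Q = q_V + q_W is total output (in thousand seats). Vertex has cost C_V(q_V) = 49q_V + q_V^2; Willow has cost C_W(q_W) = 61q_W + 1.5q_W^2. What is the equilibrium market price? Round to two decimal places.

Vertex's profit: π_V = (133 - 1.5Q)q_V - (49q_V + q_V²). Setting ∂π_V/∂q_V = 0: 84 - 5q_V - (3/2)(q_W) = 0.
Willow's first-order condition: 72 - 6q_W - (3/2)(q_V) = 0.
So q_V = (84 - (3/2)q_W)/5 and q_W = (72 - (3/2)q_V)/6.
Substituting one into the other gives q_V = 528/37 and q_W = 312/37.
Total output Q = 840/37, so price P = 133 - (3/2)·(840/37) = 98.9459.

98.95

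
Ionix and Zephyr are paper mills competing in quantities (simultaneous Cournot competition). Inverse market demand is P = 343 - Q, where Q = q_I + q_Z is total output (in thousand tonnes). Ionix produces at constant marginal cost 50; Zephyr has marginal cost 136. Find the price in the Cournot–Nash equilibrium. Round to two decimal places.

176.33

Ionix's profit: π_I = (343 - Q)q_I - (50q_I). Setting ∂π_I/∂q_I = 0: 293 - 2q_I - (q_Z) = 0.
Zephyr's first-order condition: 207 - 2q_Z - (q_I) = 0.
Rearranging gives the reaction functions q_I = (293 - q_Z)/2 and q_Z = (207 - q_I)/2.
Solving the pair: q_I = 379/3, q_Z = 121/3.
Total output Q = 500/3, so price P = 343 - 500/3 = 529/3.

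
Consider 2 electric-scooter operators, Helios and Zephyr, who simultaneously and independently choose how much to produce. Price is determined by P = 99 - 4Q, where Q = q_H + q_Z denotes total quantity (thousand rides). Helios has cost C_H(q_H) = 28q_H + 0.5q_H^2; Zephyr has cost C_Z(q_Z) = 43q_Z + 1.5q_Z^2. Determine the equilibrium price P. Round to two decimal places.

61.55

Helios's profit: π_H = (99 - 4Q)q_H - (28q_H + (1/2)q_H²). Setting ∂π_H/∂q_H = 0: 71 - 9q_H - 4(q_Z) = 0.
Zephyr's profit: π_Z = (99 - 4Q)q_Z - (43q_Z + (3/2)q_Z²). Setting ∂π_Z/∂q_Z = 0: 56 - 11q_Z - 4(q_H) = 0.
Best responses: q_H = (71 - 4q_Z)/9, q_Z = (56 - 4q_H)/11.
Substituting one into the other gives q_H = 557/83 and q_Z = 220/83.
Total output Q = 777/83, so price P = 99 - 4·(777/83) = 61.5542.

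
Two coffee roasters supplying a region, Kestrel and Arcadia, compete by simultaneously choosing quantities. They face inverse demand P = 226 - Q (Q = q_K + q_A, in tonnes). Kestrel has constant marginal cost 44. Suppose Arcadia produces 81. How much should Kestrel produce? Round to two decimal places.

50.50

With the rival's output fixed at 81, Kestrel's profit is π_K = (226 - 81 - q_K)q_K - (44q_K) = (145 - q_K)q_K - (44q_K).
∂π_K/∂q_K = 101 - 2q_K = 0, so q_K = 101/2.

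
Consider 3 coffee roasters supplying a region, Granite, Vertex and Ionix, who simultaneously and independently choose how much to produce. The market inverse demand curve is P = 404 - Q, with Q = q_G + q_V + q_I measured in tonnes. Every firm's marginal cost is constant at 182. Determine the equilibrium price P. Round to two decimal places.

237.50

Each firm earns π_i = (404 - Q)q_i - 182q_i.
First-order condition (treating rivals' output as given): 222 - 2q_i - Σ_{j≠i} q_j = 0.
With identical firms every q_j equals q_i, so Σ_{j≠i} q_j = 2q_i and 222 = 4q_i, giving q_i = 111/2.
Total output Q = 333/2, so price P = 404 - 333/2 = 475/2.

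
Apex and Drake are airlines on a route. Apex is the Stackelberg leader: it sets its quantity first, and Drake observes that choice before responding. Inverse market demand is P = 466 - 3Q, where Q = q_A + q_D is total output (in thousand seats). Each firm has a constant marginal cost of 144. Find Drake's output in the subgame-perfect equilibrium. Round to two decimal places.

Solve by backward induction. Given q_A, the follower Drake maximises π_D = (466 - 3q_A - 3q_D)q_D - 144q_D.
∂π_D/∂q_D = 322 - 3q_A - 6q_D = 0 gives the reaction function q_D = (322 - 3q_A)/6.
Apex substitutes q_D(q_A) into its own profit: π_A = q_A(466 - 3q_A - (322 - 3q_A)/2) - 144q_A = (305 - (3/2)q_A)q_A - 144q_A.
The leader's first-order condition 161 - 3q_A = 0 yields q_A = 161/3.
Then q_D = (322 - 3·(161/3))/6 = 161/6.

26.83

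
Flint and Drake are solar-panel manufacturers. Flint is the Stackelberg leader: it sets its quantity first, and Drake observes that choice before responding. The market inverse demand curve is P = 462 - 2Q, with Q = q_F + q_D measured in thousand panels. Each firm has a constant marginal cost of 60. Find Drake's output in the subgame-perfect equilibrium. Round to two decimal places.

The follower Drake best-responds to any q_F: π_D = (462 - 2Q)q_D - 60q_D.
Follower FOC: 402 - 2q_F - 4q_D = 0, so q_D(q_F) = (402 - 2q_F)/4.
The leader anticipates this reaction. Substituting into P = 462 - 2Q gives P = 261 - q_F, so π_F = (261 - q_F)q_F - 60q_F.
The leader's first-order condition 201 - 2q_F = 0 yields q_F = 201/2.
Then q_D = (402 - 2·(201/2))/4 = 201/4.

50.25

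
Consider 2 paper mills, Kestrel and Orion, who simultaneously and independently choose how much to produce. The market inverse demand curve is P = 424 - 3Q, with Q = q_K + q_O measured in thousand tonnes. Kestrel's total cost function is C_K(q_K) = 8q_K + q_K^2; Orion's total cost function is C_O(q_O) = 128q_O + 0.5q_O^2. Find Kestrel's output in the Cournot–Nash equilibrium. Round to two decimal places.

Kestrel's profit: π_K = (424 - 3Q)q_K - (8q_K + q_K²). Setting ∂π_K/∂q_K = 0: 416 - 8q_K - 3(q_O) = 0.
Orion's first-order condition: 296 - 7q_O - 3(q_K) = 0.
Rearranging gives the reaction functions q_K = (416 - 3q_O)/8 and q_O = (296 - 3q_K)/7.
Substituting one into the other gives q_K = 43.0638 and q_O = 1120/47.

43.06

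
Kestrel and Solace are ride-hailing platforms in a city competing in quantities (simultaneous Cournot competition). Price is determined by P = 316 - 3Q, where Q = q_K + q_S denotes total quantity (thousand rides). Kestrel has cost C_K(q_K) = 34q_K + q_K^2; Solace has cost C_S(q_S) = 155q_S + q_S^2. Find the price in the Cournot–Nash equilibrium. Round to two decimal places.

Kestrel's profit: π_K = (316 - 3Q)q_K - (34q_K + q_K²). Setting ∂π_K/∂q_K = 0: 282 - 8q_K - 3(q_S) = 0.
Solace's profit: π_S = (316 - 3Q)q_S - (155q_S + q_S²). Setting ∂π_S/∂q_S = 0: 161 - 8q_S - 3(q_K) = 0.
Best responses: q_K = (282 - 3q_S)/8, q_S = (161 - 3q_K)/8.
Solving the pair: q_K = 1773/55, q_S = 442/55.
Total output Q = 443/11, so price P = 316 - 3·(443/11) = 195.1818.

195.18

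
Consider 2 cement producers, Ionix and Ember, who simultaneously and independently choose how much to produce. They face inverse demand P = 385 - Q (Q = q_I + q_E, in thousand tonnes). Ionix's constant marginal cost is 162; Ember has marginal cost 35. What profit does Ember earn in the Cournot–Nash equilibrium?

Ionix's profit: π_I = (385 - Q)q_I - (162q_I). Setting ∂π_I/∂q_I = 0: 223 - 2q_I - (q_E) = 0.
Ember's first-order condition: 350 - 2q_E - (q_I) = 0.
So q_I = (223 - q_E)/2 and q_E = (350 - q_I)/2.
Substituting one into the other gives q_I = 32 and q_E = 159.
Price P = 385 - 191 = 194.
Ember's profit: (194 - 35)·159 = 25281.

25281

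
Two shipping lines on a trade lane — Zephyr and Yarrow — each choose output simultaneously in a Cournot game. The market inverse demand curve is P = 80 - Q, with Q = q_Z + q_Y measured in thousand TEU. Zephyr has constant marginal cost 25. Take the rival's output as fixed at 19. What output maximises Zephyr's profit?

18

With the rival's output fixed at 19, Zephyr's profit is π_Z = (80 - 19 - q_Z)q_Z - (25q_Z) = (61 - q_Z)q_Z - (25q_Z).
∂π_Z/∂q_Z = 36 - 2q_Z = 0, so q_Z = 18.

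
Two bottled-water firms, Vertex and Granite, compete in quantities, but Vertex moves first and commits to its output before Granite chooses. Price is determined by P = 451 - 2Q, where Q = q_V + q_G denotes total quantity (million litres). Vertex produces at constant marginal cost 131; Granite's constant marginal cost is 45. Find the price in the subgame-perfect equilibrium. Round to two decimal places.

189.50

The follower Granite best-responds to any q_V: π_G = (451 - 2Q)q_G - 45q_G.
Follower FOC: 406 - 2q_V - 4q_G = 0, so q_G(q_V) = (406 - 2q_V)/4.
The leader anticipates this reaction. Substituting into P = 451 - 2Q gives P = 248 - q_V, so π_V = (248 - q_V)q_V - 131q_V.
Leader FOC: 117 - 2q_V = 0, so q_V = 117/2.
Then q_G = (406 - 2·(117/2))/4 = 289/4.
Total output Q = 523/4, so price P = 451 - 2·(523/4) = 379/2.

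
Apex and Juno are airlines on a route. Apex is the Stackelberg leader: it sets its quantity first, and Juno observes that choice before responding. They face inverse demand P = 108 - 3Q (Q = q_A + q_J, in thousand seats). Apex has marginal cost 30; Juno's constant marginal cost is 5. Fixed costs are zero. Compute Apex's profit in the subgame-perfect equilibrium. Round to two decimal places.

The follower Juno best-responds to any q_A: π_J = (108 - 3Q)q_J - 5q_J.
Setting the follower's marginal profit to zero, 103 - 3q_A - 6q_J = 0, i.e. q_J = (103 - 3q_A)/6.
Apex substitutes q_J(q_A) into its own profit: π_A = q_A(108 - 3q_A - (103 - 3q_A)/2) - 30q_A = (113/2 - (3/2)q_A)q_A - 30q_A.
Leader FOC: 53/2 - 3q_A = 0, so q_A = 53/6.
Then q_J = (103 - 3·(53/6))/6 = 51/4.
Price P = 108 - 3·(259/12) = 173/4.
Apex's profit: (173/4 - 30)·(53/6) = 117.0417.

117.04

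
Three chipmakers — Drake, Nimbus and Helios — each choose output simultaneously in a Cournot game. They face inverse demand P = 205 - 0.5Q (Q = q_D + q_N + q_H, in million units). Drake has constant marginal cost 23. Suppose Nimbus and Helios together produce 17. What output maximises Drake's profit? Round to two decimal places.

173.50

With rivals' combined output fixed at 17, Drake's profit is π_D = (205 - (1/2)·17 - (1/2)q_D)q_D - (23q_D) = (393/2 - (1/2)q_D)q_D - (23q_D).
∂π_D/∂q_D = 347/2 - q_D = 0, so q_D = 347/2.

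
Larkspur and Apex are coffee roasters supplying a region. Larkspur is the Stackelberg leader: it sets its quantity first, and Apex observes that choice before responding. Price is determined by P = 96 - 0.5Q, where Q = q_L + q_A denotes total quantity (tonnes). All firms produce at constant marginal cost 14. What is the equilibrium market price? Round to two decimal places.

34.50

Solve by backward induction. Given q_L, the follower Apex maximises π_A = (96 - (1/2)q_L - (1/2)q_A)q_A - 14q_A.
Setting the follower's marginal profit to zero, 82 - (1/2)q_L - q_A = 0, i.e. q_A = (82 - (1/2)q_L).
Larkspur substitutes q_A(q_L) into its own profit: π_L = q_L(96 - (1/2)q_L - (82 - (1/2)q_L)/2) - 14q_L = (55 - (1/4)q_L)q_L - 14q_L.
Maximising: ∂π_L/∂q_L = 41 - (1/2)q_L = 0, giving q_L = 82.
Then q_A = (82 - (1/2)·82) = 41.
Total output Q = 123, so price P = 96 - (1/2)·123 = 69/2.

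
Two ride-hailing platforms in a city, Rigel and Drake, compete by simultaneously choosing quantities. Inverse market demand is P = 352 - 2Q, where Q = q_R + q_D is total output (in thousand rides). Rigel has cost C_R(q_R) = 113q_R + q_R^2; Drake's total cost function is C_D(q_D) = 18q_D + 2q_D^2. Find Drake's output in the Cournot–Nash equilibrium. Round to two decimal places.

Rigel's profit: π_R = (352 - 2Q)q_R - (113q_R + q_R²). Setting ∂π_R/∂q_R = 0: 239 - 6q_R - 2(q_D) = 0.
Drake's profit: π_D = (352 - 2Q)q_D - (18q_D + 2q_D²). Setting ∂π_D/∂q_D = 0: 334 - 8q_D - 2(q_R) = 0.
So q_R = (239 - 2q_D)/6 and q_D = (334 - 2q_R)/8.
Substituting one into the other gives q_R = 311/11 and q_D = 763/22.

34.68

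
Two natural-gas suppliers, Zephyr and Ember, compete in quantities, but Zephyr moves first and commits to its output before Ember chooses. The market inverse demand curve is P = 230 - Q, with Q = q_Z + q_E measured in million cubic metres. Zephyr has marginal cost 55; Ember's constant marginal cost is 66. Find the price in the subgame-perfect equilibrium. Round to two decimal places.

101.50

The follower Ember best-responds to any q_Z: π_E = (230 - Q)q_E - 66q_E.
Setting the follower's marginal profit to zero, 164 - q_Z - 2q_E = 0, i.e. q_E = (164 - q_Z)/2.
The leader anticipates this reaction. Substituting into P = 230 - Q gives P = 148 - (1/2)q_Z, so π_Z = (148 - (1/2)q_Z)q_Z - 55q_Z.
Maximising: ∂π_Z/∂q_Z = 93 - q_Z = 0, giving q_Z = 93.
Then q_E = (164 - 93)/2 = 71/2.
Total output Q = 257/2, so price P = 230 - 257/2 = 203/2.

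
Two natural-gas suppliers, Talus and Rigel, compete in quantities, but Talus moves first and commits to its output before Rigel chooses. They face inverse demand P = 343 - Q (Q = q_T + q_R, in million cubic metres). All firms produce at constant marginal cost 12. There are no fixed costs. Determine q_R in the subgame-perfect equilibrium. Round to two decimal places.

82.75

Solve by backward induction. Given q_T, the follower Rigel maximises π_R = (343 - q_T - q_R)q_R - 12q_R.
∂π_R/∂q_R = 331 - q_T - 2q_R = 0 gives the reaction function q_R = (331 - q_T)/2.
Talus substitutes q_R(q_T) into its own profit: π_T = q_T(343 - q_T - (331 - q_T)/2) - 12q_T = (355/2 - (1/2)q_T)q_T - 12q_T.
Maximising: ∂π_T/∂q_T = 331/2 - q_T = 0, giving q_T = 331/2.
Then q_R = (331 - 331/2)/2 = 331/4.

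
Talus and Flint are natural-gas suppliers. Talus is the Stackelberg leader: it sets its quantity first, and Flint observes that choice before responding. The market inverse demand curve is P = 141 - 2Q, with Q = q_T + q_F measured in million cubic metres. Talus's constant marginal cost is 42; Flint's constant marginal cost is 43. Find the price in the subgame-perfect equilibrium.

67

Solve by backward induction. Given q_T, the follower Flint maximises π_F = (141 - 2q_T - 2q_F)q_F - 43q_F.
∂π_F/∂q_F = 98 - 2q_T - 4q_F = 0 gives the reaction function q_F = (98 - 2q_T)/4.
The leader anticipates this reaction. Substituting into P = 141 - 2Q gives P = 92 - q_T, so π_T = (92 - q_T)q_T - 42q_T.
The leader's first-order condition 50 - 2q_T = 0 yields q_T = 25.
Then q_F = (98 - 2·25)/4 = 12.
Total output Q = 37, so price P = 141 - 2·37 = 67.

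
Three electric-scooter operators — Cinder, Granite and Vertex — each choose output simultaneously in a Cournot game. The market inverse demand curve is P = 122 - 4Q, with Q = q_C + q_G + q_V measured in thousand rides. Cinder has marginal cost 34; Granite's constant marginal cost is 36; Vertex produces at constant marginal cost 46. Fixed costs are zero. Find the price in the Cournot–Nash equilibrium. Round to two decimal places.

59.50

Cinder's profit: π_C = (122 - 4Q)q_C - (34q_C). Setting ∂π_C/∂q_C = 0: 88 - 8q_C - 4(q_G + q_V) = 0.
Granite's first-order condition: 86 - 8q_G - 4(q_C + q_V) = 0.
Vertex's profit: π_V = (122 - 4Q)q_V - (46q_V). Setting ∂π_V/∂q_V = 0: 76 - 8q_V - 4(q_C + q_G) = 0.
Adding the 3 first-order conditions: 250 − 16Q = 0, so Q = 125/8.
Back-substituting: q_C = (88 − 125/2)/4 = 51/8, q_G = (86 − 125/2)/4 = 47/8, q_V = (76 − 125/2)/4 = 27/8.
Total output Q = 125/8, so price P = 122 - 4·(125/8) = 119/2.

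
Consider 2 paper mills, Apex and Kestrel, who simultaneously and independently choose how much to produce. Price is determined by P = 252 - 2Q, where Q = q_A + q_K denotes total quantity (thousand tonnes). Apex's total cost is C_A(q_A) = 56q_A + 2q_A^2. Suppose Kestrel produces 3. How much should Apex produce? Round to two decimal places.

23.75

With the rival's output fixed at 3, Apex's profit is π_A = (252 - 2·3 - 2q_A)q_A - (56q_A + 2q_A²) = (246 - 2q_A)q_A - (56q_A + 2q_A²).
∂π_A/∂q_A = 190 - 8q_A = 0, so q_A = 95/4.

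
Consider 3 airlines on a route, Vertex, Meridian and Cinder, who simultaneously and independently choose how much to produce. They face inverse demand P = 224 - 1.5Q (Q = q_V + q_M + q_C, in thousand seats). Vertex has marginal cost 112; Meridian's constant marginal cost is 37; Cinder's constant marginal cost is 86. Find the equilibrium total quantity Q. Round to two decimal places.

Vertex's profit: π_V = (224 - 1.5Q)q_V - (112q_V). Setting ∂π_V/∂q_V = 0: 112 - 3q_V - (3/2)(q_M + q_C) = 0.
Meridian's first-order condition: 187 - 3q_M - (3/2)(q_V + q_C) = 0.
Cinder's first-order condition: 138 - 3q_C - (3/2)(q_V + q_M) = 0.
Adding the 3 first-order conditions: 437 − 6Q = 0, so Q = 437/6.
Back-substituting: q_V = (112 − 437/4)/(3/2) = 11/6, q_M = (187 − 437/4)/(3/2) = 311/6, q_C = (138 − 437/4)/(3/2) = 115/6.
Total output Q = 11/6 + 311/6 + 115/6 = 437/6.

72.83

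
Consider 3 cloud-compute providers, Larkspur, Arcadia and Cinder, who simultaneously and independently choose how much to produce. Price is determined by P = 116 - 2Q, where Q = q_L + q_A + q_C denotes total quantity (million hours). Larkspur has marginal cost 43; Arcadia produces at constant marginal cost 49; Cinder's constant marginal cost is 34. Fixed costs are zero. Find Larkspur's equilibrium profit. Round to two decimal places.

153.13

Larkspur's profit: π_L = (116 - 2Q)q_L - (43q_L). Setting ∂π_L/∂q_L = 0: 73 - 4q_L - 2(q_A + q_C) = 0.
Arcadia's first-order condition: 67 - 4q_A - 2(q_L + q_C) = 0.
Cinder's profit: π_C = (116 - 2Q)q_C - (34q_C). Setting ∂π_C/∂q_C = 0: 82 - 4q_C - 2(q_L + q_A) = 0.
Summing all 3 equations gives 222 − 8Q = 0, hence Q = 111/4.
Back-substituting: q_L = (73 − 111/2)/2 = 35/4, q_A = (67 − 111/2)/2 = 23/4, q_C = (82 − 111/2)/2 = 53/4.
Price P = 116 - 2·(111/4) = 121/2.
Larkspur's profit: (121/2 - 43)·(35/4) = 1225/8.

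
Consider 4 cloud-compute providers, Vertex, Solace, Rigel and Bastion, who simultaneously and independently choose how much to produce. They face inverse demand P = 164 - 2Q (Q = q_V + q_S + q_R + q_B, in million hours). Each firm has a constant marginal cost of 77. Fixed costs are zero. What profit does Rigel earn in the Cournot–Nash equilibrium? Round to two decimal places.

Each firm earns π_i = (164 - 2Q)q_i - 77q_i.
First-order condition (treating rivals' output as given): 87 - 4q_i - 2·Σ_{j≠i} q_j = 0.
By symmetry each firm produces the same amount; substituting Σ_{j≠i} q_j = 3q_i yields q_i = 87/10.
Price P = 164 - 2·(174/5) = 472/5.
Rigel's profit: (472/5 - 77)·(87/10) = 151.3800.

151.38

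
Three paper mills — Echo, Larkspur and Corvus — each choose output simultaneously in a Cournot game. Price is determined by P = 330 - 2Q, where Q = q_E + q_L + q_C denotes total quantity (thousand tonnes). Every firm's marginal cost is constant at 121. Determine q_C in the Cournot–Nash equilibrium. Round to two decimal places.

A representative firm's profit is π_i = q_i(330 - 2Q) - 121q_i.
Setting ∂π_i/∂q_i = 0 with rivals' quantities fixed: 209 - 4q_i - 2·Σ_{j≠i} q_j = 0.
With identical firms every q_j equals q_i, so Σ_{j≠i} q_j = 2q_i and 209 = 8q_i, giving q_i = 209/8.

26.13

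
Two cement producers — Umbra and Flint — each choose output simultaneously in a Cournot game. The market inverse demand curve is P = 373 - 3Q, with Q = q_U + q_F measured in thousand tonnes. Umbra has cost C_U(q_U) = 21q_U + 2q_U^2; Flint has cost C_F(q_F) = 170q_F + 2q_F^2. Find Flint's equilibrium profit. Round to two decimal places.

Umbra's profit: π_U = (373 - 3Q)q_U - (21q_U + 2q_U²). Setting ∂π_U/∂q_U = 0: 352 - 10q_U - 3(q_F) = 0.
Flint's first-order condition: 203 - 10q_F - 3(q_U) = 0.
Best responses: q_U = (352 - 3q_F)/10, q_F = (203 - 3q_U)/10.
Solving the pair: q_U = 31.9890, q_F = 974/91.
Price P = 373 - 3·(555/13) = 244.9231.
Flint's profit: 244.9231·(974/91) - 170·(974/91) - 2(974/91)² = 572.8028.

572.80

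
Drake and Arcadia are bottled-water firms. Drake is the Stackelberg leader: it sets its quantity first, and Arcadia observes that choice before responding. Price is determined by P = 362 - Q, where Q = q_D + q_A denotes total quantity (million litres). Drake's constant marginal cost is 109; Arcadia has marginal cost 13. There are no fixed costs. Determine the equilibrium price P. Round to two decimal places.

148.25

Solve by backward induction. Given q_D, the follower Arcadia maximises π_A = (362 - q_D - q_A)q_A - 13q_A.
∂π_A/∂q_A = 349 - q_D - 2q_A = 0 gives the reaction function q_A = (349 - q_D)/2.
Drake substitutes q_A(q_D) into its own profit: π_D = q_D(362 - q_D - (349 - q_D)/2) - 109q_D = (375/2 - (1/2)q_D)q_D - 109q_D.
Maximising: ∂π_D/∂q_D = 157/2 - q_D = 0, giving q_D = 157/2.
Then q_A = (349 - 157/2)/2 = 541/4.
Total output Q = 855/4, so price P = 362 - 855/4 = 593/4.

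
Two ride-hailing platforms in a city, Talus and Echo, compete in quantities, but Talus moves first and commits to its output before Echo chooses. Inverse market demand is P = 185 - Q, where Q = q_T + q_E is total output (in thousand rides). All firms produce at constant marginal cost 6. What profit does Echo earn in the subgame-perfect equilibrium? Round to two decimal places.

2002.56

The follower Echo best-responds to any q_T: π_E = (185 - Q)q_E - 6q_E.
Follower FOC: 179 - q_T - 2q_E = 0, so q_E(q_T) = (179 - q_T)/2.
The leader anticipates this reaction. Substituting into P = 185 - Q gives P = 191/2 - (1/2)q_T, so π_T = (191/2 - (1/2)q_T)q_T - 6q_T.
The leader's first-order condition 179/2 - q_T = 0 yields q_T = 179/2.
Then q_E = (179 - 179/2)/2 = 179/4.
Price P = 185 - 537/4 = 203/4.
Echo's profit: (203/4 - 6)·(179/4) = 2002.5625.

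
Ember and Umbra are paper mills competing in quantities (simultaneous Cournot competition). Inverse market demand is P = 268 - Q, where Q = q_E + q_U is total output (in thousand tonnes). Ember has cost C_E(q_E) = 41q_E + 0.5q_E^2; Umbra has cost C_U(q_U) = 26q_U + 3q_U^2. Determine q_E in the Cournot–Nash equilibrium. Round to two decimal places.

Ember's profit: π_E = (268 - Q)q_E - (41q_E + (1/2)q_E²). Setting ∂π_E/∂q_E = 0: 227 - 3q_E - (q_U) = 0.
Umbra's first-order condition: 242 - 8q_U - (q_E) = 0.
So q_E = (227 - q_U)/3 and q_U = (242 - q_E)/8.
Substituting one into the other gives q_E = 1574/23 and q_U = 499/23.

68.43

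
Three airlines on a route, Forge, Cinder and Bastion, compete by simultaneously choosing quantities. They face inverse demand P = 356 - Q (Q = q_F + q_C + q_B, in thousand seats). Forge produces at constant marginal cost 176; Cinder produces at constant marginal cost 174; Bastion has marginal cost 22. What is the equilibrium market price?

Forge's profit: π_F = (356 - Q)q_F - (176q_F). Setting ∂π_F/∂q_F = 0: 180 - 2q_F - (q_C + q_B) = 0.
Cinder's profit: π_C = (356 - Q)q_C - (174q_C). Setting ∂π_C/∂q_C = 0: 182 - 2q_C - (q_F + q_B) = 0.
Bastion's profit: π_B = (356 - Q)q_B - (22q_B). Setting ∂π_B/∂q_B = 0: 334 - 2q_B - (q_F + q_C) = 0.
Adding the 3 first-order conditions: 696 − 4Q = 0, so Q = 174.
Back-substituting: q_F = (180 − 174) = 6, q_C = (182 − 174) = 8, q_B = (334 − 174) = 160.
Total output Q = 174, so price P = 356 - 174 = 182.

182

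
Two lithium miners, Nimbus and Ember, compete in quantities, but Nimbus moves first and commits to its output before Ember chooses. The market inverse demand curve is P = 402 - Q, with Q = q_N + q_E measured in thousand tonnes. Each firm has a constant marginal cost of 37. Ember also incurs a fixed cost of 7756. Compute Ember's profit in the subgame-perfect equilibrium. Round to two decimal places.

570.56

The follower Ember best-responds to any q_N: π_E = (402 - Q)q_E - 37q_E.
∂π_E/∂q_E = 365 - q_N - 2q_E = 0 gives the reaction function q_E = (365 - q_N)/2.
The leader anticipates this reaction. Substituting into P = 402 - Q gives P = 439/2 - (1/2)q_N, so π_N = (439/2 - (1/2)q_N)q_N - 37q_N.
Maximising: ∂π_N/∂q_N = 365/2 - q_N = 0, giving q_N = 365/2.
Then q_E = (365 - 365/2)/2 = 365/4.
Price P = 402 - 1095/4 = 513/4.
Ember's profit: (513/4 - 37)·(365/4) - 7756 = 570.5625.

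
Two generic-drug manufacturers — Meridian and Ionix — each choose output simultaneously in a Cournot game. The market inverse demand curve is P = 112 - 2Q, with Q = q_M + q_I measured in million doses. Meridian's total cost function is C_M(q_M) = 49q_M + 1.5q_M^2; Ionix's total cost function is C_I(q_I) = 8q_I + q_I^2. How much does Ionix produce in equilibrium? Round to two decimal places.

15.84

Meridian's profit: π_M = (112 - 2Q)q_M - (49q_M + (3/2)q_M²). Setting ∂π_M/∂q_M = 0: 63 - 7q_M - 2(q_I) = 0.
Ionix's profit: π_I = (112 - 2Q)q_I - (8q_I + q_I²). Setting ∂π_I/∂q_I = 0: 104 - 6q_I - 2(q_M) = 0.
So q_M = (63 - 2q_I)/7 and q_I = (104 - 2q_M)/6.
Substituting one into the other gives q_M = 85/19 and q_I = 301/19.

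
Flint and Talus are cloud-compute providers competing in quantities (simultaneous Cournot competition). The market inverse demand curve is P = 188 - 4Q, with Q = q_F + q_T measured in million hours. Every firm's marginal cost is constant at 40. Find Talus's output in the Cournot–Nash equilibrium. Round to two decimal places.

12.33

Each firm earns π_i = (188 - 4Q)q_i - 40q_i.
Setting ∂π_i/∂q_i = 0 with rivals' quantities fixed: 148 - 8q_i - 4q_j = 0.
With identical firms every q_j equals q_i, so q_j = q_i and 148 = 12q_i, giving q_i = 37/3.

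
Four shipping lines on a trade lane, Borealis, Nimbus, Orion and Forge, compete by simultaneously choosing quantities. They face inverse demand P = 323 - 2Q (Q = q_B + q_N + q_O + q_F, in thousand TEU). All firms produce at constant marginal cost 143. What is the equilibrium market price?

179

A representative firm's profit is π_i = q_i(323 - 2Q) - 143q_i.
Setting ∂π_i/∂q_i = 0 with rivals' quantities fixed: 180 - 4q_i - 2·Σ_{j≠i} q_j = 0.
By symmetry each firm produces the same amount; substituting Σ_{j≠i} q_j = 3q_i yields q_i = 180/10 = 18.
Total output Q = 72, so price P = 323 - 2·72 = 179.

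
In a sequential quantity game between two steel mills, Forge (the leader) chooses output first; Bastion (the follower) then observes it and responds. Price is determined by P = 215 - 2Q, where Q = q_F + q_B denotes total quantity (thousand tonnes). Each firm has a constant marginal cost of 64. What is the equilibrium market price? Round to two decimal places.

101.75

Solve by backward induction. Given q_F, the follower Bastion maximises π_B = (215 - 2q_F - 2q_B)q_B - 64q_B.
Setting the follower's marginal profit to zero, 151 - 2q_F - 4q_B = 0, i.e. q_B = (151 - 2q_F)/4.
Forge substitutes q_B(q_F) into its own profit: π_F = q_F(215 - 2q_F - (151 - 2q_F)/2) - 64q_F = (279/2 - q_F)q_F - 64q_F.
Leader FOC: 151/2 - 2q_F = 0, so q_F = 151/4.
Then q_B = (151 - 2·(151/4))/4 = 151/8.
Total output Q = 453/8, so price P = 215 - 2·(453/8) = 407/4.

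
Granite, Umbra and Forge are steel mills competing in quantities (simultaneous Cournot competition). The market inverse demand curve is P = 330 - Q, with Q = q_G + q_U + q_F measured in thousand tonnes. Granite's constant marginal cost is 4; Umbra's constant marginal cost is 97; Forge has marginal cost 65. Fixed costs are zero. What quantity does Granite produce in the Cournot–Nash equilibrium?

Granite's profit: π_G = (330 - Q)q_G - (4q_G). Setting ∂π_G/∂q_G = 0: 326 - 2q_G - (q_U + q_F) = 0.
Umbra's first-order condition: 233 - 2q_U - (q_G + q_F) = 0.
Forge's profit: π_F = (330 - Q)q_F - (65q_F). Setting ∂π_F/∂q_F = 0: 265 - 2q_F - (q_G + q_U) = 0.
Summing all 3 equations gives 824 − 4Q = 0, hence Q = 206.
Back-substituting: q_G = (326 − 206) = 120, q_U = (233 − 206) = 27, q_F = (265 − 206) = 59.

120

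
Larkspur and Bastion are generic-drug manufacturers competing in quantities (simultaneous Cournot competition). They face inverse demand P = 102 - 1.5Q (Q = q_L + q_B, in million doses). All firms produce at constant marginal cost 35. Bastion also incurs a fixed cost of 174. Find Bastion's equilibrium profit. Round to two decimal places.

158.52

Each firm earns π_i = (102 - 1.5Q)q_i - 35q_i.
First-order condition (treating rivals' output as given): 67 - 3q_i - (3/2)q_j = 0.
By symmetry each firm produces the same amount; substituting q_j = q_i yields q_i = 67/(9/2) = 134/9.
Price P = 102 - (3/2)·(268/9) = 172/3.
Bastion's profit: (172/3 - 35)·(134/9) - 174 = 158.5185.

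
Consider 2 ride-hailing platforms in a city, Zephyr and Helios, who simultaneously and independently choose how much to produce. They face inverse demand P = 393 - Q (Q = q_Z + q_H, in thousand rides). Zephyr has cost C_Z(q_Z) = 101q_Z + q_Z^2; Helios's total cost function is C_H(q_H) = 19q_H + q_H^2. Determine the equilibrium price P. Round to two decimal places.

259.80

Zephyr's profit: π_Z = (393 - Q)q_Z - (101q_Z + q_Z²). Setting ∂π_Z/∂q_Z = 0: 292 - 4q_Z - (q_H) = 0.
Helios's profit: π_H = (393 - Q)q_H - (19q_H + q_H²). Setting ∂π_H/∂q_H = 0: 374 - 4q_H - (q_Z) = 0.
So q_Z = (292 - q_H)/4 and q_H = (374 - q_Z)/4.
Solving the pair: q_Z = 794/15, q_H = 1204/15.
Total output Q = 666/5, so price P = 393 - 666/5 = 1299/5.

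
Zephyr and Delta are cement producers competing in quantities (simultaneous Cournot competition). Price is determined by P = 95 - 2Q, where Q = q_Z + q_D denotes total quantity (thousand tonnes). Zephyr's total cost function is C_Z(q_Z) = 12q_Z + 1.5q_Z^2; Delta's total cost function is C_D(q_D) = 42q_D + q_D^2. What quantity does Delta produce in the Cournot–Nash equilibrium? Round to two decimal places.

Zephyr's profit: π_Z = (95 - 2Q)q_Z - (12q_Z + (3/2)q_Z²). Setting ∂π_Z/∂q_Z = 0: 83 - 7q_Z - 2(q_D) = 0.
Delta's first-order condition: 53 - 6q_D - 2(q_Z) = 0.
Rearranging gives the reaction functions q_Z = (83 - 2q_D)/7 and q_D = (53 - 2q_Z)/6.
Solving the pair: q_Z = 196/19, q_D = 205/38.

5.39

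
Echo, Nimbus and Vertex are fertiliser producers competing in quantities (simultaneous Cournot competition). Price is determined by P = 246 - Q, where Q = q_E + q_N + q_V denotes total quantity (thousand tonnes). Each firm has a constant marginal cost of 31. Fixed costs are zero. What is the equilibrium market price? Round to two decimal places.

A representative firm's profit is π_i = q_i(246 - Q) - 31q_i.
Setting ∂π_i/∂q_i = 0 with rivals' quantities fixed: 215 - 2q_i - Σ_{j≠i} q_j = 0.
By symmetry each firm produces the same amount; substituting Σ_{j≠i} q_j = 2q_i yields q_i = 215/4.
Total output Q = 645/4, so price P = 246 - 645/4 = 339/4.

84.75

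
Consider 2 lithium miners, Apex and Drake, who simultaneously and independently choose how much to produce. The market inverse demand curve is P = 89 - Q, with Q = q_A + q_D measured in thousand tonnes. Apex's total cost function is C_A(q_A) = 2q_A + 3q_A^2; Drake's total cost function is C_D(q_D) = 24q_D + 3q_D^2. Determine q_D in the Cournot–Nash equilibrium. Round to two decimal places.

6.87

Apex's profit: π_A = (89 - Q)q_A - (2q_A + 3q_A²). Setting ∂π_A/∂q_A = 0: 87 - 8q_A - (q_D) = 0.
Drake's first-order condition: 65 - 8q_D - (q_A) = 0.
So q_A = (87 - q_D)/8 and q_D = (65 - q_A)/8.
Substituting one into the other gives q_A = 631/63 and q_D = 433/63.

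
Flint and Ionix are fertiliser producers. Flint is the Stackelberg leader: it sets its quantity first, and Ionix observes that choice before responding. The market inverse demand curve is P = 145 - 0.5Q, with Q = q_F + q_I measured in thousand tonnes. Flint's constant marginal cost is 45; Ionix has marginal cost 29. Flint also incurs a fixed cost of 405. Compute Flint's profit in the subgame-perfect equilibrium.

1359

Solve by backward induction. Given q_F, the follower Ionix maximises π_I = (145 - (1/2)q_F - (1/2)q_I)q_I - 29q_I.
∂π_I/∂q_I = 116 - (1/2)q_F - q_I = 0 gives the reaction function q_I = (116 - (1/2)q_F).
The leader anticipates this reaction. Substituting into P = 145 - 0.5Q gives P = 87 - (1/4)q_F, so π_F = (87 - (1/4)q_F)q_F - 45q_F.
The leader's first-order condition 42 - (1/2)q_F = 0 yields q_F = 84.
Then q_I = (116 - (1/2)·84) = 74.
Price P = 145 - (1/2)·158 = 66.
Flint's profit: (66 - 45)·84 - 405 = 1359.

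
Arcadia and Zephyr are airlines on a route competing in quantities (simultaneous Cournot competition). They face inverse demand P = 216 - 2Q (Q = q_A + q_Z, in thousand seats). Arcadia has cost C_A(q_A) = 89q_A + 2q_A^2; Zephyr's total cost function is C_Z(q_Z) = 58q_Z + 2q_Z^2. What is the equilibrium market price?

Arcadia's profit: π_A = (216 - 2Q)q_A - (89q_A + 2q_A²). Setting ∂π_A/∂q_A = 0: 127 - 8q_A - 2(q_Z) = 0.
Zephyr's first-order condition: 158 - 8q_Z - 2(q_A) = 0.
Rearranging gives the reaction functions q_A = (127 - 2q_Z)/8 and q_Z = (158 - 2q_A)/8.
Substituting one into the other gives q_A = 35/3 and q_Z = 101/6.
Total output Q = 57/2, so price P = 216 - 2·(57/2) = 159.

159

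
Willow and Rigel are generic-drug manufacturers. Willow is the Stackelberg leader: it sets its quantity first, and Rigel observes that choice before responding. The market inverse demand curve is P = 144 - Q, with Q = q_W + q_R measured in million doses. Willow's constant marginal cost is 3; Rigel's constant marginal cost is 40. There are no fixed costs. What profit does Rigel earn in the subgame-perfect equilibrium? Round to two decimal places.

Solve by backward induction. Given q_W, the follower Rigel maximises π_R = (144 - q_W - q_R)q_R - 40q_R.
Follower FOC: 104 - q_W - 2q_R = 0, so q_R(q_W) = (104 - q_W)/2.
Willow substitutes q_R(q_W) into its own profit: π_W = q_W(144 - q_W - (104 - q_W)/2) - 3q_W = (92 - (1/2)q_W)q_W - 3q_W.
The leader's first-order condition 89 - q_W = 0 yields q_W = 89.
Then q_R = (104 - 89)/2 = 15/2.
Price P = 144 - 193/2 = 95/2.
Rigel's profit: (95/2 - 40)·(15/2) = 225/4.

56.25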